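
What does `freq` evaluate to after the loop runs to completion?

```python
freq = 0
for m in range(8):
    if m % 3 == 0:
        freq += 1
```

Let's trace through this code step by step.

Initialize: freq = 0
Entering loop: for m in range(8):
After iteration 1: m = 0, freq = 1
After iteration 2: m = 1, freq = 1
After iteration 3: m = 2, freq = 1
After iteration 4: m = 3, freq = 2
After iteration 5: m = 4, freq = 2
After iteration 6: m = 5, freq = 2
After iteration 7: m = 6, freq = 3
After iteration 8: m = 7, freq = 3
Loop ends.

Final answer: 3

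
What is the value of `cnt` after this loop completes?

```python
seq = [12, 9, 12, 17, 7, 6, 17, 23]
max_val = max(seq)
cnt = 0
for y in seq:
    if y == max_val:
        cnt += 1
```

Let's trace through this code step by step.

Initialize: seq = [12, 9, 12, 17, 7, 6, 17, 23]
Initialize: max_val = 23
Initialize: cnt = 0
Entering loop: for y in seq:
After iteration 1: y = 12, cnt = 0
After iteration 2: y = 9, cnt = 0
After iteration 3: y = 12, cnt = 0
After iteration 4: y = 17, cnt = 0
After iteration 5: y = 7, cnt = 0
After iteration 6: y = 6, cnt = 0
After iteration 7: y = 17, cnt = 0
After iteration 8: y = 23, cnt = 1
Loop ends.

Final answer: 1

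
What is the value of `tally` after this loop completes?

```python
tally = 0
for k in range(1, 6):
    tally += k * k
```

Let's trace through this code step by step.

Initialize: tally = 0
Entering loop: for k in range(1, 6):
After iteration 1: k = 1, tally = 1
After iteration 2: k = 2, tally = 5
After iteration 3: k = 3, tally = 14
After iteration 4: k = 4, tally = 30
After iteration 5: k = 5, tally = 55
Loop ends.

Final answer: 55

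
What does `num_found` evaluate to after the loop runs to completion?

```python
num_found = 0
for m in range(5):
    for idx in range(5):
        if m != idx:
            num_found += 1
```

Let's trace through this code step by step.

Initialize: num_found = 0
Entering loop: for m in range(5):
After iteration 1: m = 0, num_found = 4
After iteration 2: m = 1, num_found = 8
After iteration 3: m = 2, num_found = 12
After iteration 4: m = 3, num_found = 16
After iteration 5: m = 4, num_found = 20
Loop ends.

Final answer: 20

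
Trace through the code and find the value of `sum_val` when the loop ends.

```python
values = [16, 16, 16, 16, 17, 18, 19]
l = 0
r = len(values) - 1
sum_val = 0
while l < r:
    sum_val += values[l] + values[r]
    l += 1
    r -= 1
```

Let's trace through this code step by step.

Initialize: values = [16, 16, 16, 16, 17, 18, 19]
Initialize: l = 0
Initialize: r = 6
Initialize: sum_val = 0
Entering loop: while l < r:
After iteration 1: l = 1, r = 5, sum_val = 35
After iteration 2: l = 2, r = 4, sum_val = 69
After iteration 3: l = 3, r = 3, sum_val = 102
Loop ends.

Final answer: 102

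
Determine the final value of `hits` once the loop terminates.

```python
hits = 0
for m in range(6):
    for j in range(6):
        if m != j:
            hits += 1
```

Let's trace through this code step by step.

Initialize: hits = 0
Entering loop: for m in range(6):
After iteration 1: m = 0, hits = 5
After iteration 2: m = 1, hits = 10
After iteration 3: m = 2, hits = 15
After iteration 4: m = 3, hits = 20
After iteration 5: m = 4, hits = 25
After iteration 6: m = 5, hits = 30
Loop ends.

Final answer: 30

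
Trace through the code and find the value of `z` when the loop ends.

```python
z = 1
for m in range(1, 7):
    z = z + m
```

Let's trace through this code step by step.

Initialize: z = 1
Entering loop: for m in range(1, 7):
After iteration 1: m = 1, z = 2
After iteration 2: m = 2, z = 4
After iteration 3: m = 3, z = 7
After iteration 4: m = 4, z = 11
After iteration 5: m = 5, z = 16
After iteration 6: m = 6, z = 22
Loop ends.

Final answer: 22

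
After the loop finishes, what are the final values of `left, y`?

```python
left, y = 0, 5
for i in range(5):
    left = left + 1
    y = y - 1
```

Let's trace through this code step by step.

Initialize: left = 0
Initialize: y = 5
Entering loop: for i in range(5):
After iteration 1: i = 0, left = 1, y = 4
After iteration 2: i = 1, left = 2, y = 3
After iteration 3: i = 2, left = 3, y = 2
After iteration 4: i = 3, left = 4, y = 1
After iteration 5: i = 4, left = 5, y = 0
Loop ends.

Final answer: 5, 0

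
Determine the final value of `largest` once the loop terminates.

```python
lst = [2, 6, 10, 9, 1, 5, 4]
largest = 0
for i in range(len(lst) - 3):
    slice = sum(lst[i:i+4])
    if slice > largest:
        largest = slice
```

Let's trace through this code step by step.

Initialize: lst = [2, 6, 10, 9, 1, 5, 4]
Initialize: largest = 0
Entering loop: for i in range(len(lst) - 3):
After iteration 1: i = 0, largest = 27, slice = 27
After iteration 2: i = 1, largest = 27, slice = 26
After iteration 3: i = 2, largest = 27, slice = 25
After iteration 4: i = 3, largest = 27, slice = 19
Loop ends.

Final answer: 27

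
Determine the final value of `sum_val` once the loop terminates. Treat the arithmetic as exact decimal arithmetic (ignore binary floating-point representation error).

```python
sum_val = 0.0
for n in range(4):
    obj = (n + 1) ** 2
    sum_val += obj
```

Let's trace through this code step by step.

Initialize: sum_val = 0.0
Entering loop: for n in range(4):
After iteration 1: n = 0, sum_val = 1.0, obj = 1
After iteration 2: n = 1, sum_val = 5.0, obj = 4
After iteration 3: n = 2, sum_val = 14.0, obj = 9
After iteration 4: n = 3, sum_val = 30.0, obj = 16
Loop ends.

Final answer: 30.0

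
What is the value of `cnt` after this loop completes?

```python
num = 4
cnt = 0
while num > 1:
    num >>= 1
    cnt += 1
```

Let's trace through this code step by step.

Initialize: num = 4
Initialize: cnt = 0
Entering loop: while num > 1:
After iteration 1: num = 2, cnt = 1
After iteration 2: num = 1, cnt = 2
Loop ends.

Final answer: 2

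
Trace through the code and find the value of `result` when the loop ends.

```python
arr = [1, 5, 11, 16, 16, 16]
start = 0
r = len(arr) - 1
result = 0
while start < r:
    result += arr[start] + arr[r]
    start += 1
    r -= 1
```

Let's trace through this code step by step.

Initialize: arr = [1, 5, 11, 16, 16, 16]
Initialize: start = 0
Initialize: r = 5
Initialize: result = 0
Entering loop: while start < r:
After iteration 1: start = 1, r = 4, result = 17
After iteration 2: start = 2, r = 3, result = 38
After iteration 3: start = 3, r = 2, result = 65
Loop ends.

Final answer: 65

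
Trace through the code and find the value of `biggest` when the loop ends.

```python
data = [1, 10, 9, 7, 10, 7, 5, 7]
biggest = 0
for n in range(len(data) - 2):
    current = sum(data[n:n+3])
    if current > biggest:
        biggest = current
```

Let's trace through this code step by step.

Initialize: data = [1, 10, 9, 7, 10, 7, 5, 7]
Initialize: biggest = 0
Entering loop: for n in range(len(data) - 2):
After iteration 1: n = 0, biggest = 20, current = 20
After iteration 2: n = 1, biggest = 26, current = 26
After iteration 3: n = 2, biggest = 26, current = 26
After iteration 4: n = 3, biggest = 26, current = 24
After iteration 5: n = 4, biggest = 26, current = 22
After iteration 6: n = 5, biggest = 26, current = 19
Loop ends.

Final answer: 26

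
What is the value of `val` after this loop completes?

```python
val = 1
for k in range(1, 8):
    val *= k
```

Let's trace through this code step by step.

Initialize: val = 1
Entering loop: for k in range(1, 8):
After iteration 1: k = 1, val = 1
After iteration 2: k = 2, val = 2
After iteration 3: k = 3, val = 6
After iteration 4: k = 4, val = 24
After iteration 5: k = 5, val = 120
After iteration 6: k = 6, val = 720
After iteration 7: k = 7, val = 5040
Loop ends.

Final answer: 5040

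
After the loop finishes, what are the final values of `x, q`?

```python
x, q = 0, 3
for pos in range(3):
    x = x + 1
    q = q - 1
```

Let's trace through this code step by step.

Initialize: x = 0
Initialize: q = 3
Entering loop: for pos in range(3):
After iteration 1: pos = 0, x = 1, q = 2
After iteration 2: pos = 1, x = 2, q = 1
After iteration 3: pos = 2, x = 3, q = 0
Loop ends.

Final answer: 3, 0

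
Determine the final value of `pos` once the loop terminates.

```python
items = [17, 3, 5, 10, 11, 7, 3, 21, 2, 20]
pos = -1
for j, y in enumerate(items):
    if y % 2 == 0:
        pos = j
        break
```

Let's trace through this code step by step.

Initialize: items = [17, 3, 5, 10, 11, 7, 3, 21, 2, 20]
Initialize: pos = -1
Entering loop: for j, y in enumerate(items):
After iteration 1: j = 0, y = 17, pos = -1
After iteration 2: j = 1, y = 3, pos = -1
After iteration 3: j = 2, y = 5, pos = -1
After iteration 4: j = 3, y = 10, pos = 3
Loop ends.

Final answer: 3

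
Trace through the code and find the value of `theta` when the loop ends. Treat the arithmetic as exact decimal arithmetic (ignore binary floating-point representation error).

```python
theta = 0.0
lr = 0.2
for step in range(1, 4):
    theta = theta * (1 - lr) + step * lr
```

Let's trace through this code step by step.

Initialize: theta = 0.0
Initialize: lr = 0.2
Entering loop: for step in range(1, 4):
After iteration 1: step = 1, theta = 0.2
After iteration 2: step = 2, theta = 0.56
After iteration 3: step = 3, theta = 1.048
Loop ends.

Final answer: 1.048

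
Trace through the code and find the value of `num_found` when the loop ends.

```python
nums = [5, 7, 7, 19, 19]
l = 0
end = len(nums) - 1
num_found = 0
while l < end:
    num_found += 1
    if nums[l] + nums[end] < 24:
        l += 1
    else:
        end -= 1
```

Let's trace through this code step by step.

Initialize: nums = [5, 7, 7, 19, 19]
Initialize: l = 0
Initialize: end = 4
Initialize: num_found = 0
Entering loop: while l < end:
After iteration 1: l = 0, end = 3, num_found = 1
After iteration 2: l = 0, end = 2, num_found = 2
After iteration 3: l = 1, end = 2, num_found = 3
After iteration 4: l = 2, end = 2, num_found = 4
Loop ends.

Final answer: 4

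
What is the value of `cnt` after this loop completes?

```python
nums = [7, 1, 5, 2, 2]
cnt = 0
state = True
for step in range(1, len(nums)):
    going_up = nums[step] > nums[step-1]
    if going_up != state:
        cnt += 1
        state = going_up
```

Let's trace through this code step by step.

Initialize: nums = [7, 1, 5, 2, 2]
Initialize: cnt = 0
Initialize: state = True
Entering loop: for step in range(1, len(nums)):
After iteration 1: step = 1, cnt = 1, state = False, going_up = False
After iteration 2: step = 2, cnt = 2, state = True, going_up = True
After iteration 3: step = 3, cnt = 3, state = False, going_up = False
After iteration 4: step = 4, cnt = 3, state = False, going_up = False
Loop ends.

Final answer: 3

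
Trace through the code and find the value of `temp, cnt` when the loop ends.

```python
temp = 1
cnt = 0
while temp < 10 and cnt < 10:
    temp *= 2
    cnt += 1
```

Let's trace through this code step by step.

Initialize: temp = 1
Initialize: cnt = 0
Entering loop: while temp < 10 and cnt < 10:
After iteration 1: temp = 2, cnt = 1
After iteration 2: temp = 4, cnt = 2
After iteration 3: temp = 8, cnt = 3
After iteration 4: temp = 16, cnt = 4
Loop ends.

Final answer: 16, 4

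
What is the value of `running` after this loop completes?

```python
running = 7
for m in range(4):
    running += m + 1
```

Let's trace through this code step by step.

Initialize: running = 7
Entering loop: for m in range(4):
After iteration 1: m = 0, running = 8
After iteration 2: m = 1, running = 10
After iteration 3: m = 2, running = 13
After iteration 4: m = 3, running = 17
Loop ends.

Final answer: 17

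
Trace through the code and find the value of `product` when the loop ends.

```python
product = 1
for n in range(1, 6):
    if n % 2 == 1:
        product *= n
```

Let's trace through this code step by step.

Initialize: product = 1
Entering loop: for n in range(1, 6):
After iteration 1: n = 1, product = 1
After iteration 2: n = 2, product = 1
After iteration 3: n = 3, product = 3
After iteration 4: n = 4, product = 3
After iteration 5: n = 5, product = 15
Loop ends.

Final answer: 15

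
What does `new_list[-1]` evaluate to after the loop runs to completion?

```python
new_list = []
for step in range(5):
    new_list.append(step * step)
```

Let's trace through this code step by step.

Initialize: new_list = []
Entering loop: for step in range(5):
After iteration 1: step = 0, new_list = [0]
After iteration 2: step = 1, new_list = [0, 1]
After iteration 3: step = 2, new_list = [0, 1, 4]
After iteration 4: step = 3, new_list = [0, 1, 4, 9]
After iteration 5: step = 4, new_list = [0, 1, 4, 9, 16]
Loop ends.
new_list[-1] = 16

Final answer: 16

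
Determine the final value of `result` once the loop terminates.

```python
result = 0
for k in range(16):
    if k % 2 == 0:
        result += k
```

Let's trace through this code step by step.

Initialize: result = 0
Entering loop: for k in range(16):
After iteration 1: k = 0, result = 0
After iteration 2: k = 1, result = 0
After iteration 3: k = 2, result = 2
After iteration 4: k = 3, result = 2
After iteration 5: k = 4, result = 6
After iteration 6: k = 5, result = 6
After iteration 7: k = 6, result = 12
After iteration 8: k = 7, result = 12
After iteration 9: k = 8, result = 20
After iteration 10: k = 9, result = 20
After iteration 11: k = 10, result = 30
After iteration 12: k = 11, result = 30
After iteration 13: k = 12, result = 42
After iteration 14: k = 13, result = 42
After iteration 15: k = 14, result = 56
After iteration 16: k = 15, result = 56
Loop ends.

Final answer: 56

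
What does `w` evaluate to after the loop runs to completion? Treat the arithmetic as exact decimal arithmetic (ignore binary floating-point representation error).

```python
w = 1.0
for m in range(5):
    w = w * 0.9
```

Let's trace through this code step by step.

Initialize: w = 1.0
Entering loop: for m in range(5):
After iteration 1: m = 0, w = 0.9
After iteration 2: m = 1, w = 0.81
After iteration 3: m = 2, w = 0.729
After iteration 4: m = 3, w = 0.6561
After iteration 5: m = 4, w = 0.59049
Loop ends.

Final answer: 0.59049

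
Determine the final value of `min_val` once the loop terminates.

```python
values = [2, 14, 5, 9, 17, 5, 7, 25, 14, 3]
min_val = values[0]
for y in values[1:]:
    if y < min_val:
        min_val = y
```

Let's trace through this code step by step.

Initialize: values = [2, 14, 5, 9, 17, 5, 7, 25, 14, 3]
Initialize: min_val = 2
Entering loop: for y in values[1:]:
After iteration 1: y = 14, min_val = 2
After iteration 2: y = 5, min_val = 2
After iteration 3: y = 9, min_val = 2
After iteration 4: y = 17, min_val = 2
After iteration 5: y = 5, min_val = 2
After iteration 6: y = 7, min_val = 2
After iteration 7: y = 25, min_val = 2
After iteration 8: y = 14, min_val = 2
After iteration 9: y = 3, min_val = 2
Loop ends.

Final answer: 2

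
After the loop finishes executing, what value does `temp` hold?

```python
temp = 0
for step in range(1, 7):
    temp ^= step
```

Let's trace through this code step by step.

Initialize: temp = 0
Entering loop: for step in range(1, 7):
After iteration 1: step = 1, temp = 1
After iteration 2: step = 2, temp = 3
After iteration 3: step = 3, temp = 0
After iteration 4: step = 4, temp = 4
After iteration 5: step = 5, temp = 1
After iteration 6: step = 6, temp = 7
Loop ends.

Final answer: 7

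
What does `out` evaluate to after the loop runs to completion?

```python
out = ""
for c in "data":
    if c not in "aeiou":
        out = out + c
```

Let's trace through this code step by step.

Initialize: out = ''
Entering loop: for c in "data":
After iteration 1: c = 'd', out = 'd'
After iteration 2: c = 'a', out = 'd'
After iteration 3: c = 't', out = 'dt'
After iteration 4: c = 'a', out = 'dt'
Loop ends.

Final answer: 'dt'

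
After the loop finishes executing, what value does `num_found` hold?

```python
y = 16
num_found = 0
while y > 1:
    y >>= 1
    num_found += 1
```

Let's trace through this code step by step.

Initialize: y = 16
Initialize: num_found = 0
Entering loop: while y > 1:
After iteration 1: y = 8, num_found = 1
After iteration 2: y = 4, num_found = 2
After iteration 3: y = 2, num_found = 3
After iteration 4: y = 1, num_found = 4
Loop ends.

Final answer: 4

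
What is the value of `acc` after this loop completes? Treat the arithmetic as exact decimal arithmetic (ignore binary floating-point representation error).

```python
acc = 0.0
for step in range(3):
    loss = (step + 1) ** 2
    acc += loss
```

Let's trace through this code step by step.

Initialize: acc = 0.0
Entering loop: for step in range(3):
After iteration 1: step = 0, acc = 1.0, loss = 1
After iteration 2: step = 1, acc = 5.0, loss = 4
After iteration 3: step = 2, acc = 14.0, loss = 9
Loop ends.

Final answer: 14.0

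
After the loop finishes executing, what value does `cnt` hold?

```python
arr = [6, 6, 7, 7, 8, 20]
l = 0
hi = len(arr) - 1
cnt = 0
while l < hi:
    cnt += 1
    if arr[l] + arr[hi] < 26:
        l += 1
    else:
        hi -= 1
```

Let's trace through this code step by step.

Initialize: arr = [6, 6, 7, 7, 8, 20]
Initialize: l = 0
Initialize: hi = 5
Initialize: cnt = 0
Entering loop: while l < hi:
After iteration 1: l = 0, hi = 4, cnt = 1
After iteration 2: l = 1, hi = 4, cnt = 2
After iteration 3: l = 2, hi = 4, cnt = 3
After iteration 4: l = 3, hi = 4, cnt = 4
After iteration 5: l = 4, hi = 4, cnt = 5
Loop ends.

Final answer: 5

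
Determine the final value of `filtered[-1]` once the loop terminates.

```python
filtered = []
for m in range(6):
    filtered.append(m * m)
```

Let's trace through this code step by step.

Initialize: filtered = []
Entering loop: for m in range(6):
After iteration 1: m = 0, filtered = [0]
After iteration 2: m = 1, filtered = [0, 1]
After iteration 3: m = 2, filtered = [0, 1, 4]
After iteration 4: m = 3, filtered = [0, 1, 4, 9]
After iteration 5: m = 4, filtered = [0, 1, 4, 9, 16]
After iteration 6: m = 5, filtered = [0, 1, 4, 9, 16, 25]
Loop ends.
filtered[-1] = 25

Final answer: 25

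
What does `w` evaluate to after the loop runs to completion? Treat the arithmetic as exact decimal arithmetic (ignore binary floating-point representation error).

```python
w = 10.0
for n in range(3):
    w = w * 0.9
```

Let's trace through this code step by step.

Initialize: w = 10.0
Entering loop: for n in range(3):
After iteration 1: n = 0, w = 9.0
After iteration 2: n = 1, w = 8.1
After iteration 3: n = 2, w = 7.29
Loop ends.

Final answer: 7.29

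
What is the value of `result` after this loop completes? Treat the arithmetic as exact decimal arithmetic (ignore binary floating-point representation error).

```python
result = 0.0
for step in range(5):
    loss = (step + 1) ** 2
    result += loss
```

Let's trace through this code step by step.

Initialize: result = 0.0
Entering loop: for step in range(5):
After iteration 1: step = 0, result = 1.0, loss = 1
After iteration 2: step = 1, result = 5.0, loss = 4
After iteration 3: step = 2, result = 14.0, loss = 9
After iteration 4: step = 3, result = 30.0, loss = 16
After iteration 5: step = 4, result = 55.0, loss = 25
Loop ends.

Final answer: 55.0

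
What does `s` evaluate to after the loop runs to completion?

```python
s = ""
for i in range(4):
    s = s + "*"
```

Let's trace through this code step by step.

Initialize: s = ''
Entering loop: for i in range(4):
After iteration 1: i = 0, s = '*'
After iteration 2: i = 1, s = '**'
After iteration 3: i = 2, s = '***'
After iteration 4: i = 3, s = '****'
Loop ends.

Final answer: '****'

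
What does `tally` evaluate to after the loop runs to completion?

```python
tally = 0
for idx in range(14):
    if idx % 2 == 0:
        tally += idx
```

Let's trace through this code step by step.

Initialize: tally = 0
Entering loop: for idx in range(14):
After iteration 1: idx = 0, tally = 0
After iteration 2: idx = 1, tally = 0
After iteration 3: idx = 2, tally = 2
After iteration 4: idx = 3, tally = 2
After iteration 5: idx = 4, tally = 6
After iteration 6: idx = 5, tally = 6
After iteration 7: idx = 6, tally = 12
After iteration 8: idx = 7, tally = 12
After iteration 9: idx = 8, tally = 20
After iteration 10: idx = 9, tally = 20
After iteration 11: idx = 10, tally = 30
After iteration 12: idx = 11, tally = 30
After iteration 13: idx = 12, tally = 42
After iteration 14: idx = 13, tally = 42
Loop ends.

Final answer: 42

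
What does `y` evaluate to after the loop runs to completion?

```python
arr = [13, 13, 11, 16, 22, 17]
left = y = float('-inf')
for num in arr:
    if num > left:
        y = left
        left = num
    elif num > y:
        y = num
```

Let's trace through this code step by step.

Initialize: arr = [13, 13, 11, 16, 22, 17]
Initialize: left = -inf
Initialize: y = -inf
Entering loop: for num in arr:
After iteration 1: num = 13, left = 13, y = -inf
After iteration 2: num = 13, left = 13, y = 13
After iteration 3: num = 11, left = 13, y = 13
After iteration 4: num = 16, left = 16, y = 13
After iteration 5: num = 22, left = 22, y = 16
After iteration 6: num = 17, left = 22, y = 17
Loop ends.

Final answer: 17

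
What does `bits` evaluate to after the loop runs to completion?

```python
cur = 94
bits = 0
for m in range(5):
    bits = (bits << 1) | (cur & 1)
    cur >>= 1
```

Let's trace through this code step by step.

Initialize: cur = 94
Initialize: bits = 0
Entering loop: for m in range(5):
After iteration 1: m = 0, cur = 47, bits = 0
After iteration 2: m = 1, cur = 23, bits = 1
After iteration 3: m = 2, cur = 11, bits = 3
After iteration 4: m = 3, cur = 5, bits = 7
After iteration 5: m = 4, cur = 2, bits = 15
Loop ends.

Final answer: 15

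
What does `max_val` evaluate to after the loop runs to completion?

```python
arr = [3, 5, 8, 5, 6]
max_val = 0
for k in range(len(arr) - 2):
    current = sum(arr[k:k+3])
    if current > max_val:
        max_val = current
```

Let's trace through this code step by step.

Initialize: arr = [3, 5, 8, 5, 6]
Initialize: max_val = 0
Entering loop: for k in range(len(arr) - 2):
After iteration 1: k = 0, max_val = 16, current = 16
After iteration 2: k = 1, max_val = 18, current = 18
After iteration 3: k = 2, max_val = 19, current = 19
Loop ends.

Final answer: 19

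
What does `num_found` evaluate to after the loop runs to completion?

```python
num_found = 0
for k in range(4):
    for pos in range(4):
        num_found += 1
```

Let's trace through this code step by step.

Initialize: num_found = 0
Entering loop: for k in range(4):
After iteration 1: k = 0, num_found = 4
After iteration 2: k = 1, num_found = 8
After iteration 3: k = 2, num_found = 12
After iteration 4: k = 3, num_found = 16
Loop ends.

Final answer: 16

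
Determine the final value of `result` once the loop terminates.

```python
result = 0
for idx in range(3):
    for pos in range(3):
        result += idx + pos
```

Let's trace through this code step by step.

Initialize: result = 0
Entering loop: for idx in range(3):
After iteration 1: idx = 0, result = 3
After iteration 2: idx = 1, result = 9
After iteration 3: idx = 2, result = 18
Loop ends.

Final answer: 18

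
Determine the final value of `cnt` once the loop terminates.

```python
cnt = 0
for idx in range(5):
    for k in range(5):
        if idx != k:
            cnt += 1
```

Let's trace through this code step by step.

Initialize: cnt = 0
Entering loop: for idx in range(5):
After iteration 1: idx = 0, cnt = 4
After iteration 2: idx = 1, cnt = 8
After iteration 3: idx = 2, cnt = 12
After iteration 4: idx = 3, cnt = 16
After iteration 5: idx = 4, cnt = 20
Loop ends.

Final answer: 20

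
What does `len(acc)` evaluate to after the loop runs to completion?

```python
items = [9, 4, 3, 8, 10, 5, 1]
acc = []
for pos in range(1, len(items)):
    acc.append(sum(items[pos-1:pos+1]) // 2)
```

Let's trace through this code step by step.

Initialize: items = [9, 4, 3, 8, 10, 5, 1]
Initialize: acc = []
Entering loop: for pos in range(1, len(items)):
After iteration 1: pos = 1, acc = [6]
After iteration 2: pos = 2, acc = [6, 3]
After iteration 3: pos = 3, acc = [6, 3, 5]
After iteration 4: pos = 4, acc = [6, 3, 5, 9]
After iteration 5: pos = 5, acc = [6, 3, 5, 9, 7]
After iteration 6: pos = 6, acc = [6, 3, 5, 9, 7, 3]
Loop ends.
len(acc) = 6

Final answer: 6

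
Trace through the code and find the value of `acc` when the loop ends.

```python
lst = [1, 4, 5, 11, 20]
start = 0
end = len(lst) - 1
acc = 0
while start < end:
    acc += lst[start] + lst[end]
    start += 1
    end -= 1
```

Let's trace through this code step by step.

Initialize: lst = [1, 4, 5, 11, 20]
Initialize: start = 0
Initialize: end = 4
Initialize: acc = 0
Entering loop: while start < end:
After iteration 1: start = 1, end = 3, acc = 21
After iteration 2: start = 2, end = 2, acc = 36
Loop ends.

Final answer: 36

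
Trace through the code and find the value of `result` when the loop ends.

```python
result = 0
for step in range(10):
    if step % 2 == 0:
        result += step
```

Let's trace through this code step by step.

Initialize: result = 0
Entering loop: for step in range(10):
After iteration 1: step = 0, result = 0
After iteration 2: step = 1, result = 0
After iteration 3: step = 2, result = 2
After iteration 4: step = 3, result = 2
After iteration 5: step = 4, result = 6
After iteration 6: step = 5, result = 6
After iteration 7: step = 6, result = 12
After iteration 8: step = 7, result = 12
After iteration 9: step = 8, result = 20
After iteration 10: step = 9, result = 20
Loop ends.

Final answer: 20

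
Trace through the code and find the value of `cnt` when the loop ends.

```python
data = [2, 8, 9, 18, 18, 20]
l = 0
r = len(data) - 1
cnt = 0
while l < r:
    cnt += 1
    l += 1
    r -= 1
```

Let's trace through this code step by step.

Initialize: data = [2, 8, 9, 18, 18, 20]
Initialize: l = 0
Initialize: r = 5
Initialize: cnt = 0
Entering loop: while l < r:
After iteration 1: l = 1, r = 4, cnt = 1
After iteration 2: l = 2, r = 3, cnt = 2
After iteration 3: l = 3, r = 2, cnt = 3
Loop ends.

Final answer: 3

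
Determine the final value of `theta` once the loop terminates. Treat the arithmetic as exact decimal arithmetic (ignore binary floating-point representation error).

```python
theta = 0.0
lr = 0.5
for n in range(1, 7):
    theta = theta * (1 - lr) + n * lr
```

Let's trace through this code step by step.

Initialize: theta = 0.0
Initialize: lr = 0.5
Entering loop: for n in range(1, 7):
After iteration 1: n = 1, theta = 0.5
After iteration 2: n = 2, theta = 1.25
After iteration 3: n = 3, theta = 2.125
After iteration 4: n = 4, theta = 3.0625
After iteration 5: n = 5, theta = 4.03125
After iteration 6: n = 6, theta = 5.015625
Loop ends.

Final answer: 5.015625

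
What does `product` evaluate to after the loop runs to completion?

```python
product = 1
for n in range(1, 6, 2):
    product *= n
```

Let's trace through this code step by step.

Initialize: product = 1
Entering loop: for n in range(1, 6, 2):
After iteration 1: n = 1, product = 1
After iteration 2: n = 3, product = 3
After iteration 3: n = 5, product = 15
Loop ends.

Final answer: 15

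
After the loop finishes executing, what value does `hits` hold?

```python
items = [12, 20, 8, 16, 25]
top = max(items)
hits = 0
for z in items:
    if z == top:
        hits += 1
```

Let's trace through this code step by step.

Initialize: items = [12, 20, 8, 16, 25]
Initialize: top = 25
Initialize: hits = 0
Entering loop: for z in items:
After iteration 1: z = 12, hits = 0
After iteration 2: z = 20, hits = 0
After iteration 3: z = 8, hits = 0
After iteration 4: z = 16, hits = 0
After iteration 5: z = 25, hits = 1
Loop ends.

Final answer: 1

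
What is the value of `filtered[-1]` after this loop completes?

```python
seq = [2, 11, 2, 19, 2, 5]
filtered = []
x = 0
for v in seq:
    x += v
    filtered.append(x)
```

Let's trace through this code step by step.

Initialize: seq = [2, 11, 2, 19, 2, 5]
Initialize: filtered = []
Initialize: x = 0
Entering loop: for v in seq:
After iteration 1: v = 2, filtered = [2], x = 2
After iteration 2: v = 11, filtered = [2, 13], x = 13
After iteration 3: v = 2, filtered = [2, 13, 15], x = 15
After iteration 4: v = 19, filtered = [2, 13, 15, 34], x = 34
After iteration 5: v = 2, filtered = [2, 13, 15, 34, 36], x = 36
After iteration 6: v = 5, filtered = [2, 13, 15, 34, 36, 41], x = 41
Loop ends.
filtered[-1] = 41

Final answer: 41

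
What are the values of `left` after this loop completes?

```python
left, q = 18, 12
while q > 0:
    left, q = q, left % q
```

Let's trace through this code step by step.

Initialize: left = 18
Initialize: q = 12
Entering loop: while q > 0:
After iteration 1: left = 12, q = 6
After iteration 2: left = 6, q = 0
Loop ends.

Final answer: 6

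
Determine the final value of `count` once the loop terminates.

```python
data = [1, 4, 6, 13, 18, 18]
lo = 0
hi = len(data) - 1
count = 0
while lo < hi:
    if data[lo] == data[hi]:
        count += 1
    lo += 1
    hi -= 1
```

Let's trace through this code step by step.

Initialize: data = [1, 4, 6, 13, 18, 18]
Initialize: lo = 0
Initialize: hi = 5
Initialize: count = 0
Entering loop: while lo < hi:
After iteration 1: lo = 1, hi = 4, count = 0
After iteration 2: lo = 2, hi = 3, count = 0
After iteration 3: lo = 3, hi = 2, count = 0
Loop ends.

Final answer: 0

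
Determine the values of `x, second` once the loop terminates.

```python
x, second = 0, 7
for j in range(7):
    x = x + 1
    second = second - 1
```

Let's trace through this code step by step.

Initialize: x = 0
Initialize: second = 7
Entering loop: for j in range(7):
After iteration 1: j = 0, x = 1, second = 6
After iteration 2: j = 1, x = 2, second = 5
After iteration 3: j = 2, x = 3, second = 4
After iteration 4: j = 3, x = 4, second = 3
After iteration 5: j = 4, x = 5, second = 2
After iteration 6: j = 5, x = 6, second = 1
After iteration 7: j = 6, x = 7, second = 0
Loop ends.

Final answer: 7, 0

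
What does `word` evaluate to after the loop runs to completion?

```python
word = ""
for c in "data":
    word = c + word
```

Let's trace through this code step by step.

Initialize: word = ''
Entering loop: for c in "data":
After iteration 1: c = 'd', word = 'd'
After iteration 2: c = 'a', word = 'ad'
After iteration 3: c = 't', word = 'tad'
After iteration 4: c = 'a', word = 'atad'
Loop ends.

Final answer: 'atad'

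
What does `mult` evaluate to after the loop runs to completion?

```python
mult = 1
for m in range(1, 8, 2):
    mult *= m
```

Let's trace through this code step by step.

Initialize: mult = 1
Entering loop: for m in range(1, 8, 2):
After iteration 1: m = 1, mult = 1
After iteration 2: m = 3, mult = 3
After iteration 3: m = 5, mult = 15
After iteration 4: m = 7, mult = 105
Loop ends.

Final answer: 105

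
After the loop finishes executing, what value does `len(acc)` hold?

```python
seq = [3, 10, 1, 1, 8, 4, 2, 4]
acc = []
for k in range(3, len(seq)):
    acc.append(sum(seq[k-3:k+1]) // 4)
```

Let's trace through this code step by step.

Initialize: seq = [3, 10, 1, 1, 8, 4, 2, 4]
Initialize: acc = []
Entering loop: for k in range(3, len(seq)):
After iteration 1: k = 3, acc = [3]
After iteration 2: k = 4, acc = [3, 5]
After iteration 3: k = 5, acc = [3, 5, 3]
After iteration 4: k = 6, acc = [3, 5, 3, 3]
After iteration 5: k = 7, acc = [3, 5, 3, 3, 4]
Loop ends.
len(acc) = 5

Final answer: 5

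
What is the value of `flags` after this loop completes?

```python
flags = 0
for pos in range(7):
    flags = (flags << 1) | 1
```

Let's trace through this code step by step.

Initialize: flags = 0
Entering loop: for pos in range(7):
After iteration 1: pos = 0, flags = 1
After iteration 2: pos = 1, flags = 3
After iteration 3: pos = 2, flags = 7
After iteration 4: pos = 3, flags = 15
After iteration 5: pos = 4, flags = 31
After iteration 6: pos = 5, flags = 63
After iteration 7: pos = 6, flags = 127
Loop ends.

Final answer: 127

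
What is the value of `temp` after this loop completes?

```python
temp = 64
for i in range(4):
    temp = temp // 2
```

Let's trace through this code step by step.

Initialize: temp = 64
Entering loop: for i in range(4):
After iteration 1: i = 0, temp = 32
After iteration 2: i = 1, temp = 16
After iteration 3: i = 2, temp = 8
After iteration 4: i = 3, temp = 4
Loop ends.

Final answer: 4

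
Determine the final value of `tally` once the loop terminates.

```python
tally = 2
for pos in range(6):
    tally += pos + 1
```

Let's trace through this code step by step.

Initialize: tally = 2
Entering loop: for pos in range(6):
After iteration 1: pos = 0, tally = 3
After iteration 2: pos = 1, tally = 5
After iteration 3: pos = 2, tally = 8
After iteration 4: pos = 3, tally = 12
After iteration 5: pos = 4, tally = 17
After iteration 6: pos = 5, tally = 23
Loop ends.

Final answer: 23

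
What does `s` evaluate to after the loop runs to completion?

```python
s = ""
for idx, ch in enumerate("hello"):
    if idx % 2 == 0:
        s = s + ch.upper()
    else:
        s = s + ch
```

Let's trace through this code step by step.

Initialize: s = ''
Entering loop: for idx, ch in enumerate("hello"):
After iteration 1: idx = 0, ch = 'h', s = 'H'
After iteration 2: idx = 1, ch = 'e', s = 'He'
After iteration 3: idx = 2, ch = 'l', s = 'HeL'
After iteration 4: idx = 3, ch = 'l', s = 'HeLl'
After iteration 5: idx = 4, ch = 'o', s = 'HeLlO'
Loop ends.

Final answer: 'HeLlO'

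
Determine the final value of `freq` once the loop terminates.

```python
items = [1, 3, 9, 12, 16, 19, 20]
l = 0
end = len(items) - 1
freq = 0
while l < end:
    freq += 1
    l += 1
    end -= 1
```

Let's trace through this code step by step.

Initialize: items = [1, 3, 9, 12, 16, 19, 20]
Initialize: l = 0
Initialize: end = 6
Initialize: freq = 0
Entering loop: while l < end:
After iteration 1: l = 1, end = 5, freq = 1
After iteration 2: l = 2, end = 4, freq = 2
After iteration 3: l = 3, end = 3, freq = 3
Loop ends.

Final answer: 3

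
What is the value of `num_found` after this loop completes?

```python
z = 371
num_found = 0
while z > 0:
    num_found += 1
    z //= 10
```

Let's trace through this code step by step.

Initialize: z = 371
Initialize: num_found = 0
Entering loop: while z > 0:
After iteration 1: z = 37, num_found = 1
After iteration 2: z = 3, num_found = 2
After iteration 3: z = 0, num_found = 3
Loop ends.

Final answer: 3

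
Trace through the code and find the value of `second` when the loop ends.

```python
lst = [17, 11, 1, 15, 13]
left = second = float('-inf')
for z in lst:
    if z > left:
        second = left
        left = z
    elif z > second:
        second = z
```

Let's trace through this code step by step.

Initialize: lst = [17, 11, 1, 15, 13]
Initialize: left = -inf
Initialize: second = -inf
Entering loop: for z in lst:
After iteration 1: z = 17, left = 17, second = -inf
After iteration 2: z = 11, left = 17, second = 11
After iteration 3: z = 1, left = 17, second = 11
After iteration 4: z = 15, left = 17, second = 15
After iteration 5: z = 13, left = 17, second = 15
Loop ends.

Final answer: 15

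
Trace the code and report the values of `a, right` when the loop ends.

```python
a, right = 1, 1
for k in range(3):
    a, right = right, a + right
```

Let's trace through this code step by step.

Initialize: a = 1
Initialize: right = 1
Entering loop: for k in range(3):
After iteration 1: k = 0, a = 1, right = 2
After iteration 2: k = 1, a = 2, right = 3
After iteration 3: k = 2, a = 3, right = 5
Loop ends.

Final answer: 3, 5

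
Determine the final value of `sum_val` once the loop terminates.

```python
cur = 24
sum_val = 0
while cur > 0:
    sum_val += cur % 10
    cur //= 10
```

Let's trace through this code step by step.

Initialize: cur = 24
Initialize: sum_val = 0
Entering loop: while cur > 0:
After iteration 1: cur = 2, sum_val = 4
After iteration 2: cur = 0, sum_val = 6
Loop ends.

Final answer: 6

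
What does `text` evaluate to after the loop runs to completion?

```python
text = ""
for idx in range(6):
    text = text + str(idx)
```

Let's trace through this code step by step.

Initialize: text = ''
Entering loop: for idx in range(6):
After iteration 1: idx = 0, text = '0'
After iteration 2: idx = 1, text = '01'
After iteration 3: idx = 2, text = '012'
After iteration 4: idx = 3, text = '0123'
After iteration 5: idx = 4, text = '01234'
After iteration 6: idx = 5, text = '012345'
Loop ends.

Final answer: '012345'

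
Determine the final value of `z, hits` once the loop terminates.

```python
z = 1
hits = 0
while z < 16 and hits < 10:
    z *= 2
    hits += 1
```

Let's trace through this code step by step.

Initialize: z = 1
Initialize: hits = 0
Entering loop: while z < 16 and hits < 10:
After iteration 1: z = 2, hits = 1
After iteration 2: z = 4, hits = 2
After iteration 3: z = 8, hits = 3
After iteration 4: z = 16, hits = 4
Loop ends.

Final answer: 16, 4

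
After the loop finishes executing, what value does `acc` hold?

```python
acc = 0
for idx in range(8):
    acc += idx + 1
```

Let's trace through this code step by step.

Initialize: acc = 0
Entering loop: for idx in range(8):
After iteration 1: idx = 0, acc = 1
After iteration 2: idx = 1, acc = 3
After iteration 3: idx = 2, acc = 6
After iteration 4: idx = 3, acc = 10
After iteration 5: idx = 4, acc = 15
After iteration 6: idx = 5, acc = 21
After iteration 7: idx = 6, acc = 28
After iteration 8: idx = 7, acc = 36
Loop ends.

Final answer: 36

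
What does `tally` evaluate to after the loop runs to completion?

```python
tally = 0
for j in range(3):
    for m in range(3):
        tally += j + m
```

Let's trace through this code step by step.

Initialize: tally = 0
Entering loop: for j in range(3):
After iteration 1: j = 0, tally = 3
After iteration 2: j = 1, tally = 9
After iteration 3: j = 2, tally = 18
Loop ends.

Final answer: 18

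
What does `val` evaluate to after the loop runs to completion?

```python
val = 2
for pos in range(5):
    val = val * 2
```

Let's trace through this code step by step.

Initialize: val = 2
Entering loop: for pos in range(5):
After iteration 1: pos = 0, val = 4
After iteration 2: pos = 1, val = 8
After iteration 3: pos = 2, val = 16
After iteration 4: pos = 3, val = 32
After iteration 5: pos = 4, val = 64
Loop ends.

Final answer: 64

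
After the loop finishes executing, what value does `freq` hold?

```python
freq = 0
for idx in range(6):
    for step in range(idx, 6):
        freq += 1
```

Let's trace through this code step by step.

Initialize: freq = 0
Entering loop: for idx in range(6):
After iteration 1: idx = 0, freq = 6
After iteration 2: idx = 1, freq = 11
After iteration 3: idx = 2, freq = 15
After iteration 4: idx = 3, freq = 18
After iteration 5: idx = 4, freq = 20
After iteration 6: idx = 5, freq = 21
Loop ends.

Final answer: 21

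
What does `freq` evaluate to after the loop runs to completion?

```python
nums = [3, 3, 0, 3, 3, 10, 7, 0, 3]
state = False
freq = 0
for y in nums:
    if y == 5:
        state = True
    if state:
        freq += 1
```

Let's trace through this code step by step.

Initialize: nums = [3, 3, 0, 3, 3, 10, 7, 0, 3]
Initialize: state = False
Initialize: freq = 0
Entering loop: for y in nums:
After iteration 1: y = 3, freq = 0
After iteration 2: y = 3, freq = 0
After iteration 3: y = 0, freq = 0
After iteration 4: y = 3, freq = 0
After iteration 5: y = 3, freq = 0
After iteration 6: y = 10, freq = 0
After iteration 7: y = 7, freq = 0
After iteration 8: y = 0, freq = 0
After iteration 9: y = 3, freq = 0
Loop ends.

Final answer: 0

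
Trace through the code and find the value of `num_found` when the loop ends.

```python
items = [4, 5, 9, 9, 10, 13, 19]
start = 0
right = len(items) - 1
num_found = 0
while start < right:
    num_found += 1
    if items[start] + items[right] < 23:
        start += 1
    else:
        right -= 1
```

Let's trace through this code step by step.

Initialize: items = [4, 5, 9, 9, 10, 13, 19]
Initialize: start = 0
Initialize: right = 6
Initialize: num_found = 0
Entering loop: while start < right:
After iteration 1: start = 0, right = 5, num_found = 1
After iteration 2: start = 1, right = 5, num_found = 2
After iteration 3: start = 2, right = 5, num_found = 3
After iteration 4: start = 3, right = 5, num_found = 4
After iteration 5: start = 4, right = 5, num_found = 5
After iteration 6: start = 4, right = 4, num_found = 6
Loop ends.

Final answer: 6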